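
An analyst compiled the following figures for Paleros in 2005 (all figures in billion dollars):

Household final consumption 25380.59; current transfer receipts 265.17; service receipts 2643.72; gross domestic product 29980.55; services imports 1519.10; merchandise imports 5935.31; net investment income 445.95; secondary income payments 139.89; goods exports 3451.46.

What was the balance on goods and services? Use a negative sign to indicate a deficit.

Goods balance = 3451.46 - 5935.31 = -2483.85
Services balance = 2643.72 - 1519.10 = 1124.62
Trade balance (goods + services) = -2483.85 + 1124.62 = -1359.23

-1359.23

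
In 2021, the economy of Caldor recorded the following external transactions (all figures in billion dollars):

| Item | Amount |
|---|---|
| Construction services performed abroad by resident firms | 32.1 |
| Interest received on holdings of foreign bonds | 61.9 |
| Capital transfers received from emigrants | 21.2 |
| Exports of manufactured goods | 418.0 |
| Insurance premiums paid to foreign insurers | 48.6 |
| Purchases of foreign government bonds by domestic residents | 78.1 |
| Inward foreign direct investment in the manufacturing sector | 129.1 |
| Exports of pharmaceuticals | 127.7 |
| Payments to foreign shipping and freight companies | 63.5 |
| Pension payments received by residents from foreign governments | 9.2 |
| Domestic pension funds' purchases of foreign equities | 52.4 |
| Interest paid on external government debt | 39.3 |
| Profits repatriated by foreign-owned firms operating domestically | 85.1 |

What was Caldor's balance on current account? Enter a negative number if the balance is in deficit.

412.4

Goods: 418.0 + 127.7 = 545.7
Services: 32.1 - 63.5 - 48.6 = -80.0
Primary income: -39.3 + 61.9 - 85.1 = -62.5
Secondary income: 9.2
Current account = 545.7 + (-80.0) + (-62.5) + 9.2 = 412.4
(Excluded from the current account — capital account: capital transfers received from emigrants 21.2; financial account: purchases of foreign government bonds by domestic residents 78.1, inward foreign direct investment in the manufacturing sector 129.1, domestic pension funds' purchases of foreign equities 52.4.)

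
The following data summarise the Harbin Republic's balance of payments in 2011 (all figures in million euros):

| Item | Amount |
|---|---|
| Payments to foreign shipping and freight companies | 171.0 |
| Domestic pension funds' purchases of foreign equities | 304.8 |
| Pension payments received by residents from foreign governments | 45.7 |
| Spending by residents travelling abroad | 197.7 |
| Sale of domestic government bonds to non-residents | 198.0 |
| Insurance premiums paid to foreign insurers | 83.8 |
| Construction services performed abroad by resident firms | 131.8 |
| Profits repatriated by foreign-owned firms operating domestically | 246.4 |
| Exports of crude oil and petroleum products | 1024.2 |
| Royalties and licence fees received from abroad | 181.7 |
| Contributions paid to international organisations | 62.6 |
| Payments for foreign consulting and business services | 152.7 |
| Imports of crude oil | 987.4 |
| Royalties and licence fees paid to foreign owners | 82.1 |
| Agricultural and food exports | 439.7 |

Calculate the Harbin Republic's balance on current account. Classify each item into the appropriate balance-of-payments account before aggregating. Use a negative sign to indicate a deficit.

Goods: 1024.2 + 439.7 - 987.4 = 476.5
Services: -83.8 + 181.7 - 171.0 - 82.1 - 152.7 + 131.8 - 197.7 = -373.8
Primary income: -246.4
Secondary income: -62.6 + 45.7 = -16.9
Current account = 476.5 + (-373.8) + (-246.4) + (-16.9) = -160.6
(Excluded from the current account — financial account: domestic pension funds' purchases of foreign equities 304.8, sale of domestic government bonds to non-residents 198.0.)

-160.6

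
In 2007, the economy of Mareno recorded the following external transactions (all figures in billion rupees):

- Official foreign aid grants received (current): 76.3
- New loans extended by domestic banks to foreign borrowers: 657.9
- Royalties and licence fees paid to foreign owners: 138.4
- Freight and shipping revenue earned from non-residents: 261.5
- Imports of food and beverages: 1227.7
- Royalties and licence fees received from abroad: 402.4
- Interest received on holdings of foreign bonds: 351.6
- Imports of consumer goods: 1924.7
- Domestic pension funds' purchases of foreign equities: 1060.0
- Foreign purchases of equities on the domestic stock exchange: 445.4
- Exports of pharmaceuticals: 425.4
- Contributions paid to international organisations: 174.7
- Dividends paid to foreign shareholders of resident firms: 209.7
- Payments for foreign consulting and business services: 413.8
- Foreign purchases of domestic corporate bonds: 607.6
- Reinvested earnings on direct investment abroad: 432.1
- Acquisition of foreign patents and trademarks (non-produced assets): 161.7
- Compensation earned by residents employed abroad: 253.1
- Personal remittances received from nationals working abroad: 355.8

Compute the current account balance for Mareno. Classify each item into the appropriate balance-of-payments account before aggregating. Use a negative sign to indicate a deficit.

-1530.8

Goods: 425.4 - 1924.7 - 1227.7 = -2727.0
Services: -138.4 + 261.5 - 413.8 + 402.4 = 111.7
Primary income: 351.6 + 253.1 - 209.7 + 432.1 = 827.1
Secondary income: 355.8 + 76.3 - 174.7 = 257.4
Current account = (-2727.0) + 111.7 + 827.1 + 257.4 = -1530.8
(Excluded from the current account — financial account: new loans extended by domestic banks to foreign borrowers 657.9, domestic pension funds' purchases of foreign equities 1060.0, foreign purchases of equities on the domestic stock exchange 445.4, foreign purchases of domestic corporate bonds 607.6; capital account: acquisition of foreign patents and trademarks (non-produced assets) 161.7.)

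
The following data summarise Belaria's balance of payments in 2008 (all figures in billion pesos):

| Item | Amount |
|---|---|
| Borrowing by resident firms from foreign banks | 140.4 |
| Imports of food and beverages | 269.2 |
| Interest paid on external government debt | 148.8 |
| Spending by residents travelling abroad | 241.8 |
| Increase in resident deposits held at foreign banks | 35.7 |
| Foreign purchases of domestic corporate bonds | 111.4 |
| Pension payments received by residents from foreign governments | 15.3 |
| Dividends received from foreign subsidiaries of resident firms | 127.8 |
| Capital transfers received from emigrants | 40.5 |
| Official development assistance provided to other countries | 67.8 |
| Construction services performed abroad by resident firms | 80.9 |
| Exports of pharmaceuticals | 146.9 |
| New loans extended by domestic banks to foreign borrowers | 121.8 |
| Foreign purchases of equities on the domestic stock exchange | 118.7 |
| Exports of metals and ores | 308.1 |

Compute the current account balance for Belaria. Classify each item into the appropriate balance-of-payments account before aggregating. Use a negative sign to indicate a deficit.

Goods: 146.9 + 308.1 - 269.2 = 185.8
Services: 80.9 - 241.8 = -160.9
Primary income: 127.8 - 148.8 = -21.0
Secondary income: -67.8 + 15.3 = -52.5
Current account = 185.8 + (-160.9) + (-21.0) + (-52.5) = -48.6
(Excluded from the current account — financial account: borrowing by resident firms from foreign banks 140.4, increase in resident deposits held at foreign banks 35.7, foreign purchases of domestic corporate bonds 111.4, new loans extended by domestic banks to foreign borrowers 121.8, foreign purchases of equities on the domestic stock exchange 118.7; capital account: capital transfers received from emigrants 40.5.)

-48.6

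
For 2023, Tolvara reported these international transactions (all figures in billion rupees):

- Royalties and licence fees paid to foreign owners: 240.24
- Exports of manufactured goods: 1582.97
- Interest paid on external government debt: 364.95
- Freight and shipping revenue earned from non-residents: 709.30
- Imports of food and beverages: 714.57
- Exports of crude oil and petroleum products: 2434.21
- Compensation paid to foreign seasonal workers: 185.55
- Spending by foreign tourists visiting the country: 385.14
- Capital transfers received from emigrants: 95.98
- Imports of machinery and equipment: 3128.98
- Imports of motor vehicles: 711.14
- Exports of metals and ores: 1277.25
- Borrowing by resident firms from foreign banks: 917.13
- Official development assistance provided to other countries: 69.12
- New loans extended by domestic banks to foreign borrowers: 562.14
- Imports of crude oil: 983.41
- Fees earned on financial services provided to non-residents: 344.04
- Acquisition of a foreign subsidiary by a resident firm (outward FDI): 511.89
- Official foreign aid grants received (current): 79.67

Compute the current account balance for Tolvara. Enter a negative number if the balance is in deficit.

Goods: -983.41 - 3128.98 - 711.14 + 1277.25 + 2434.21 - 714.57 + 1582.97 = -243.67
Services: 709.30 + 385.14 + 344.04 - 240.24 = 1198.24
Primary income: -185.55 - 364.95 = -550.50
Secondary income: -69.12 + 79.67 = 10.55
Current account = (-243.67) + 1198.24 + (-550.50) + 10.55 = 414.62
(Excluded from the current account — capital account: capital transfers received from emigrants 95.98; financial account: borrowing by resident firms from foreign banks 917.13, new loans extended by domestic banks to foreign borrowers 562.14, acquisition of a foreign subsidiary by a resident firm (outward FDI) 511.89.)

414.62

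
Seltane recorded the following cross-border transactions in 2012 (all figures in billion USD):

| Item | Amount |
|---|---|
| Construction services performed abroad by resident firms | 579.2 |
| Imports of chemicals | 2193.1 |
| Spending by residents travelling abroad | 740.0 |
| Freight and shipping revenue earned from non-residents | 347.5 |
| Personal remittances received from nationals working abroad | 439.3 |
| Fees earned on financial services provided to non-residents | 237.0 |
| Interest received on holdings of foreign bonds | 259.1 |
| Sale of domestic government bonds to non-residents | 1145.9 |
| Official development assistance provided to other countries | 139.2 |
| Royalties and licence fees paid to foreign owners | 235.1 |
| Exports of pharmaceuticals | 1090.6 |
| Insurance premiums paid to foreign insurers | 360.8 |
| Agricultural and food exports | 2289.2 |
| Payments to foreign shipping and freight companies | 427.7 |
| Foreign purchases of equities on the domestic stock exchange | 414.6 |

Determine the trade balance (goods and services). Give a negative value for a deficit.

Goods: 2289.2 + 1090.6 - 2193.1 = 1186.7
Services: 579.2 + 237.0 - 427.7 - 740.0 - 360.8 - 235.1 + 347.5 = -599.9
Trade balance = 1186.7 + (-599.9) = 586.8
(Excluded from the trade balance — secondary income: personal remittances received from nationals working abroad 439.3, official development assistance provided to other countries 139.2; primary income: interest received on holdings of foreign bonds 259.1; financial account: sale of domestic government bonds to non-residents 1145.9, foreign purchases of equities on the domestic stock exchange 414.6.)

586.8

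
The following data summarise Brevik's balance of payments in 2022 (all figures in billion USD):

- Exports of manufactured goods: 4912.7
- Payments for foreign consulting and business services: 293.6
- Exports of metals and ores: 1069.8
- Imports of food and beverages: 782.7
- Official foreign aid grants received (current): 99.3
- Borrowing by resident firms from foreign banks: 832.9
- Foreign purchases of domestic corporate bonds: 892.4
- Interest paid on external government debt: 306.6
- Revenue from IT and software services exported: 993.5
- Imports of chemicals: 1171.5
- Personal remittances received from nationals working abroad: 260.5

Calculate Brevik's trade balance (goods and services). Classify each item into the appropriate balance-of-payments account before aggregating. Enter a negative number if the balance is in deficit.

Goods: 4912.7 - 1171.5 + 1069.8 - 782.7 = 4028.3
Services: -293.6 + 993.5 = 699.9
Trade balance = 4028.3 + 699.9 = 4728.2
(Excluded from the trade balance — secondary income: official foreign aid grants received (current) 99.3, personal remittances received from nationals working abroad 260.5; financial account: borrowing by resident firms from foreign banks 832.9, foreign purchases of domestic corporate bonds 892.4; primary income: interest paid on external government debt 306.6.)

4728.2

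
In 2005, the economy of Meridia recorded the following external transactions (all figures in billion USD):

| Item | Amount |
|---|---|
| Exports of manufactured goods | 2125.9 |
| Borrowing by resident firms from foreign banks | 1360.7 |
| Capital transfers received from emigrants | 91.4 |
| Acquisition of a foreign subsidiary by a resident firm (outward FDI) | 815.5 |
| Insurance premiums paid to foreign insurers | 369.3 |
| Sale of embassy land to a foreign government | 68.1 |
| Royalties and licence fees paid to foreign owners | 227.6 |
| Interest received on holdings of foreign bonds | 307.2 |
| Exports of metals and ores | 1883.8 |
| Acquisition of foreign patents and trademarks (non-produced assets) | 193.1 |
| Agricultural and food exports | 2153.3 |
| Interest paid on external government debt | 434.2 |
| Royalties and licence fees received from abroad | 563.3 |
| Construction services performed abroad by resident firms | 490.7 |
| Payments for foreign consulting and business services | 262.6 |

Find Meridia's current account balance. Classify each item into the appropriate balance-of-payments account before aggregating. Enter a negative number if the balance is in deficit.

Goods: 1883.8 + 2153.3 + 2125.9 = 6163.0
Services: -369.3 - 227.6 + 490.7 - 262.6 + 563.3 = 194.5
Primary income: 307.2 - 434.2 = -127.0
Current account = 6163.0 + 194.5 + (-127.0) = 6230.5
(Excluded from the current account — financial account: borrowing by resident firms from foreign banks 1360.7, acquisition of a foreign subsidiary by a resident firm (outward FDI) 815.5; capital account: capital transfers received from emigrants 91.4, sale of embassy land to a foreign government 68.1, acquisition of foreign patents and trademarks (non-produced assets) 193.1.)

6230.5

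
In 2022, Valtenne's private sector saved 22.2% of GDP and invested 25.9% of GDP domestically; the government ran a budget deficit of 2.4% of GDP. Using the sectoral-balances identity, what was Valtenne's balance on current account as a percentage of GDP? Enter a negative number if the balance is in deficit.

-6.1

By the sectoral-balances identity, CA = (S_private - I) + (T - G).
Private balance = 22.2 - 25.9 = -3.7
Government balance (T - G) = -2.4
CA = -3.7 + (-2.4) = -6.1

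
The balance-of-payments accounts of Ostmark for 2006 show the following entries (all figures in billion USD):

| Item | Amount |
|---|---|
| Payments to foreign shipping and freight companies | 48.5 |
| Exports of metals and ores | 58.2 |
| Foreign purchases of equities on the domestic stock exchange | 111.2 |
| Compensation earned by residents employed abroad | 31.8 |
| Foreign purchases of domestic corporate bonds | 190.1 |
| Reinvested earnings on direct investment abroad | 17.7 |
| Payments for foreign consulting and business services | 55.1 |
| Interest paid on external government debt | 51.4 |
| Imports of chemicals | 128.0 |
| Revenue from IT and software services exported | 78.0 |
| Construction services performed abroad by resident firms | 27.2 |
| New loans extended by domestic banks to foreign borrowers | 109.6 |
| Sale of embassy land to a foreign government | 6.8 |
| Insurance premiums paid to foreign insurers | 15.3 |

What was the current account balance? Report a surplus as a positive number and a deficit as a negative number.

-85.4

Goods: 58.2 - 128.0 = -69.8
Services: -55.1 + 27.2 + 78.0 - 48.5 - 15.3 = -13.7
Primary income: -51.4 + 17.7 + 31.8 = -1.9
Current account = (-69.8) + (-13.7) + (-1.9) = -85.4
(Excluded from the current account — financial account: foreign purchases of equities on the domestic stock exchange 111.2, foreign purchases of domestic corporate bonds 190.1, new loans extended by domestic banks to foreign borrowers 109.6; capital account: sale of embassy land to a foreign government 6.8.)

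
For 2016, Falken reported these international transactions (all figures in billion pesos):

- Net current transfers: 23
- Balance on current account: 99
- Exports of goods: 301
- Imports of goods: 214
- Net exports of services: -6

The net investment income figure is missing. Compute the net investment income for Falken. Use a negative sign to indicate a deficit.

Current account = goods balance + services balance + net primary income + net secondary income
Sum of the known components = 104
Net investment income = CA - (known components) = 99 - 104 = -5

-5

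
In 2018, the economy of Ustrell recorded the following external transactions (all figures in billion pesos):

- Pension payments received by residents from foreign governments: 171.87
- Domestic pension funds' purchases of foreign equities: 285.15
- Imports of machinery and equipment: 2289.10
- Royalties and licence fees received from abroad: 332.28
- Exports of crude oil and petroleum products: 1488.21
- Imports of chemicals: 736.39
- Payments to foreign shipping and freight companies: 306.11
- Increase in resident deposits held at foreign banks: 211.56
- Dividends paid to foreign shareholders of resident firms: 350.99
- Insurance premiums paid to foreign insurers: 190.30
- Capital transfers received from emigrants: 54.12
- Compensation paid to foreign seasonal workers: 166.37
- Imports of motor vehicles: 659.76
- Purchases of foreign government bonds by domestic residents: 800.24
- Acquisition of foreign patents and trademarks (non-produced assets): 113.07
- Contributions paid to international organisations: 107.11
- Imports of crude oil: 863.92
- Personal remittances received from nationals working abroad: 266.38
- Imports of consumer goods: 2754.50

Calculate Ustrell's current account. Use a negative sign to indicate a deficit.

-6165.81

Goods: -863.92 - 659.76 + 1488.21 - 736.39 - 2754.50 - 2289.10 = -5815.46
Services: -190.30 - 306.11 + 332.28 = -164.13
Primary income: -166.37 - 350.99 = -517.36
Secondary income: -107.11 + 171.87 + 266.38 = 331.14
Current account = (-5815.46) + (-164.13) + (-517.36) + 331.14 = -6165.81
(Excluded from the current account — financial account: domestic pension funds' purchases of foreign equities 285.15, increase in resident deposits held at foreign banks 211.56, purchases of foreign government bonds by domestic residents 800.24; capital account: capital transfers received from emigrants 54.12, acquisition of foreign patents and trademarks (non-produced assets) 113.07.)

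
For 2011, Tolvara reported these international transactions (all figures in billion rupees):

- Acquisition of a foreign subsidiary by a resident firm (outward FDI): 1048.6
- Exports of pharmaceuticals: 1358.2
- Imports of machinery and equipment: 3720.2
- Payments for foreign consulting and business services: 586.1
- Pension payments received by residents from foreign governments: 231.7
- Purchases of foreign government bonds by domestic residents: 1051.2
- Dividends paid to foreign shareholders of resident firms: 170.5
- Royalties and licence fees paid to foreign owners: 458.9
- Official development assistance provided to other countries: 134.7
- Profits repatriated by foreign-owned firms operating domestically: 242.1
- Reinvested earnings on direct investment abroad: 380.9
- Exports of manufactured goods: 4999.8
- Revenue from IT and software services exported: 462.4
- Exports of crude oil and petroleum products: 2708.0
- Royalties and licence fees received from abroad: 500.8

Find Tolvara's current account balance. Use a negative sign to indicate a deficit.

5329.3

Goods: 4999.8 + 1358.2 - 3720.2 + 2708.0 = 5345.8
Services: 500.8 + 462.4 - 586.1 - 458.9 = -81.8
Primary income: -170.5 - 242.1 + 380.9 = -31.7
Secondary income: -134.7 + 231.7 = 97.0
Current account = 5345.8 + (-81.8) + (-31.7) + 97.0 = 5329.3
(Excluded from the current account — financial account: acquisition of a foreign subsidiary by a resident firm (outward FDI) 1048.6, purchases of foreign government bonds by domestic residents 1051.2.)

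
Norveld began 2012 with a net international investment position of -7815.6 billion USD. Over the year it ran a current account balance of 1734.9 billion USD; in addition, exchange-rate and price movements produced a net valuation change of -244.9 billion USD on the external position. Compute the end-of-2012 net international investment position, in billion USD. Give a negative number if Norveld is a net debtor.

-6325.6

Change in NIIP = current account + net valuation change = 1734.9 + (-244.9) = 1490.0
End-of-year NIIP = -7815.6 + 1490.0 = -6325.6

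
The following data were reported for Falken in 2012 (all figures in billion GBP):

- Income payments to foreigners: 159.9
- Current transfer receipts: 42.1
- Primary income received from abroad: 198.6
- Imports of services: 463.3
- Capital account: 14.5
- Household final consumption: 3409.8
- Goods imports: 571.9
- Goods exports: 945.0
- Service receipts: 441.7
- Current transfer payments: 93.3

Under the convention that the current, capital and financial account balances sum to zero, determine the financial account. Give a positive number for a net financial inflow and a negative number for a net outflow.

-353.5

Goods balance = 945.0 - 571.9 = 373.1
Services balance = 441.7 - 463.3 = -21.6
Trade balance (goods + services) = 373.1 + (-21.6) = 351.5
Net primary income = 198.6 - 159.9 = 38.7
Net secondary income = 42.1 - 93.3 = -51.2
Current account = 351.5 + 38.7 + (-51.2) = 339.0
Financial account = -(339.0 + 14.5) = -353.5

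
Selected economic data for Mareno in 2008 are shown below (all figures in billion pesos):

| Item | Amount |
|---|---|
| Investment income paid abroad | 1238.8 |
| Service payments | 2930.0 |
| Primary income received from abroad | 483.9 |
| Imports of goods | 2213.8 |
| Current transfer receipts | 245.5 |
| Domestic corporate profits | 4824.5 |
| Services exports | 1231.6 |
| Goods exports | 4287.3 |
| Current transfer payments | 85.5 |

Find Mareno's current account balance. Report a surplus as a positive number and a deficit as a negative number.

-219.8

Goods balance = 4287.3 - 2213.8 = 2073.5
Services balance = 1231.6 - 2930.0 = -1698.4
Trade balance (goods + services) = 2073.5 + (-1698.4) = 375.1
Net primary income = 483.9 - 1238.8 = -754.9
Net secondary income = 245.5 - 85.5 = 160.0
Current account = 375.1 + (-754.9) + 160.0 = -219.8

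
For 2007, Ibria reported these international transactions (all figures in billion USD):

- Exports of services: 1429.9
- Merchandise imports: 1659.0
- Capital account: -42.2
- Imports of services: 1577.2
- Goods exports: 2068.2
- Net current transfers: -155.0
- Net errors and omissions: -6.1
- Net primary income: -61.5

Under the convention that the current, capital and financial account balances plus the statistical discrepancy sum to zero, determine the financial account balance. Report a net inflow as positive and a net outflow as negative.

2.9

Goods balance = 2068.2 - 1659.0 = 409.2
Services balance = 1429.9 - 1577.2 = -147.3
Trade balance (goods + services) = 409.2 + (-147.3) = 261.9
Net primary income = -61.5
Net secondary income = -155.0
Current account = 261.9 + (-61.5) + (-155.0) = 45.4
Financial account = -(45.4 + (-42.2) + (-6.1)) = 2.9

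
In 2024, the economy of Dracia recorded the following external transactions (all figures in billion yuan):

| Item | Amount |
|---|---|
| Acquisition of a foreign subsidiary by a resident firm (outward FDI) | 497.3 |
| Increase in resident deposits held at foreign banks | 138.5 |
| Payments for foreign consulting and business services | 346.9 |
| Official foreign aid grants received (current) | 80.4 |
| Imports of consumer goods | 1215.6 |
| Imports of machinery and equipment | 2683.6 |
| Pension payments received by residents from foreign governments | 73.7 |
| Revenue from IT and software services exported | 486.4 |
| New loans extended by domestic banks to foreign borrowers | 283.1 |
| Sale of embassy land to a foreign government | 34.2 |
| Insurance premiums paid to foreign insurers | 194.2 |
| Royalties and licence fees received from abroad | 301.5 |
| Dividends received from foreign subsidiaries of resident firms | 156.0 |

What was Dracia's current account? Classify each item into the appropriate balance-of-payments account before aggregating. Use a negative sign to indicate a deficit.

Goods: -1215.6 - 2683.6 = -3899.2
Services: 486.4 - 194.2 - 346.9 + 301.5 = 246.8
Primary income: 156.0
Secondary income: 80.4 + 73.7 = 154.1
Current account = (-3899.2) + 246.8 + 156.0 + 154.1 = -3342.3
(Excluded from the current account — financial account: acquisition of a foreign subsidiary by a resident firm (outward FDI) 497.3, increase in resident deposits held at foreign banks 138.5, new loans extended by domestic banks to foreign borrowers 283.1; capital account: sale of embassy land to a foreign government 34.2.)

-3342.3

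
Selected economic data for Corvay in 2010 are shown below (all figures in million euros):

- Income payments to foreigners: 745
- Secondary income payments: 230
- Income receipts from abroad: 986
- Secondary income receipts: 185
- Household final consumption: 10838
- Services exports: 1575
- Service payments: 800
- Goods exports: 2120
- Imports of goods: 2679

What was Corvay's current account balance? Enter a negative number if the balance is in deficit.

Goods balance = 2120 - 2679 = -559
Services balance = 1575 - 800 = 775
Trade balance (goods + services) = -559 + 775 = 216
Net primary income = 986 - 745 = 241
Net secondary income = 185 - 230 = -45
Current account = 216 + 241 + (-45) = 412

412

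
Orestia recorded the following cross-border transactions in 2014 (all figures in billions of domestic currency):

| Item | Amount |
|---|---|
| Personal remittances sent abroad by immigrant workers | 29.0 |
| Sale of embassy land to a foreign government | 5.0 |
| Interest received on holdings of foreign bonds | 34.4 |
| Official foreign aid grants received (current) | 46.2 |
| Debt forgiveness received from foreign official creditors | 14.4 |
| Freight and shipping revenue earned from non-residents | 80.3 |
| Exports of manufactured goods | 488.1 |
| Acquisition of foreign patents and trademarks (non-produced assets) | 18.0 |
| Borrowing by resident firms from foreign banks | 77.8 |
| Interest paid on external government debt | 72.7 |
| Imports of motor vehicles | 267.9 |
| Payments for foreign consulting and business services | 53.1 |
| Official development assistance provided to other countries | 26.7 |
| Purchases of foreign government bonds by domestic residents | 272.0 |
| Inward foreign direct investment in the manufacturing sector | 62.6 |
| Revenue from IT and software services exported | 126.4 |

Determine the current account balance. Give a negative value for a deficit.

Goods: -267.9 + 488.1 = 220.2
Services: 126.4 + 80.3 - 53.1 = 153.6
Primary income: 34.4 - 72.7 = -38.3
Secondary income: 46.2 - 26.7 - 29.0 = -9.5
Current account = 220.2 + 153.6 + (-38.3) + (-9.5) = 326.0
(Excluded from the current account — capital account: sale of embassy land to a foreign government 5.0, debt forgiveness received from foreign official creditors 14.4, acquisition of foreign patents and trademarks (non-produced assets) 18.0; financial account: borrowing by resident firms from foreign banks 77.8, purchases of foreign government bonds by domestic residents 272.0, inward foreign direct investment in the manufacturing sector 62.6.)

326.0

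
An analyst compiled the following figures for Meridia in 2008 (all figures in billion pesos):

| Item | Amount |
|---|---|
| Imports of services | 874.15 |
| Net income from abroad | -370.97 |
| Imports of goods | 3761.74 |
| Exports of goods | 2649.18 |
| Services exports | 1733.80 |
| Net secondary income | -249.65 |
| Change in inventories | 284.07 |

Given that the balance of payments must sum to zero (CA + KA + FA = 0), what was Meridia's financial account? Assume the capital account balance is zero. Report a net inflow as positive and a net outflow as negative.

873.53

Goods balance = 2649.18 - 3761.74 = -1112.56
Services balance = 1733.80 - 874.15 = 859.65
Trade balance (goods + services) = -1112.56 + 859.65 = -252.91
Net primary income = -370.97
Net secondary income = -249.65
Current account = -252.91 + (-370.97) + (-249.65) = -873.53
Financial account = -(-873.53) = 873.53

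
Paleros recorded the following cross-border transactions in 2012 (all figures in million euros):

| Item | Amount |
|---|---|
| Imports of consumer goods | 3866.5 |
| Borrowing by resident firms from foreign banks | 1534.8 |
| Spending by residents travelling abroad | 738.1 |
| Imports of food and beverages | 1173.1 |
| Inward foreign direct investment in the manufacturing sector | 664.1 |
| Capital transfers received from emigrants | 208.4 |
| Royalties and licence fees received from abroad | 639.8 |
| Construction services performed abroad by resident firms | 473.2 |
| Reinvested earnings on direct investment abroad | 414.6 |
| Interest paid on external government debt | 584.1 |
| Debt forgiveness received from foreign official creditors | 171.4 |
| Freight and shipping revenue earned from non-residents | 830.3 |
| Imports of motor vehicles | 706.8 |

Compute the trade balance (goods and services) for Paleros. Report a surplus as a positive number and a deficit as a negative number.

-4541.2

Goods: -3866.5 - 706.8 - 1173.1 = -5746.4
Services: 473.2 + 830.3 - 738.1 + 639.8 = 1205.2
Trade balance = -5746.4 + 1205.2 = -4541.2
(Excluded from the trade balance — financial account: borrowing by resident firms from foreign banks 1534.8, inward foreign direct investment in the manufacturing sector 664.1; capital account: capital transfers received from emigrants 208.4, debt forgiveness received from foreign official creditors 171.4; primary income: reinvested earnings on direct investment abroad 414.6, interest paid on external government debt 584.1.)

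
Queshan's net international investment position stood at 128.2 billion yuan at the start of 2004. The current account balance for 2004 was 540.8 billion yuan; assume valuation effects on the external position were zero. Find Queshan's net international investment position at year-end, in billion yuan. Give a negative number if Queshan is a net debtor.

With no valuation effects, change in NIIP = current account = 540.8
End-of-year NIIP = 128.2 + 540.8 = 669.0

669.0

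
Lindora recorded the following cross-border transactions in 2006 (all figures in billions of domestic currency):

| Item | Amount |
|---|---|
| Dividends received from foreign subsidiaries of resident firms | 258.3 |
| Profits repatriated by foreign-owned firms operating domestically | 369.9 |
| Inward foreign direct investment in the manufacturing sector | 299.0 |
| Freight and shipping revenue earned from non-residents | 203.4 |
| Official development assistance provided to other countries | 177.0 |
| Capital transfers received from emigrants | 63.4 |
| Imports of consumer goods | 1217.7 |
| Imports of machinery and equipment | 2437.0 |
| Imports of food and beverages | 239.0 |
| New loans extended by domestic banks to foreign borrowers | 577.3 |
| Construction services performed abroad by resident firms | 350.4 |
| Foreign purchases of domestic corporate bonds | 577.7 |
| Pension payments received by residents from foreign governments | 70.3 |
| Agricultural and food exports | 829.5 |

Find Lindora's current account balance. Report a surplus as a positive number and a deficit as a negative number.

Goods: 829.5 - 1217.7 - 239.0 - 2437.0 = -3064.2
Services: 350.4 + 203.4 = 553.8
Primary income: 258.3 - 369.9 = -111.6
Secondary income: 70.3 - 177.0 = -106.7
Current account = (-3064.2) + 553.8 + (-111.6) + (-106.7) = -2728.7
(Excluded from the current account — financial account: inward foreign direct investment in the manufacturing sector 299.0, new loans extended by domestic banks to foreign borrowers 577.3, foreign purchases of domestic corporate bonds 577.7; capital account: capital transfers received from emigrants 63.4.)

-2728.7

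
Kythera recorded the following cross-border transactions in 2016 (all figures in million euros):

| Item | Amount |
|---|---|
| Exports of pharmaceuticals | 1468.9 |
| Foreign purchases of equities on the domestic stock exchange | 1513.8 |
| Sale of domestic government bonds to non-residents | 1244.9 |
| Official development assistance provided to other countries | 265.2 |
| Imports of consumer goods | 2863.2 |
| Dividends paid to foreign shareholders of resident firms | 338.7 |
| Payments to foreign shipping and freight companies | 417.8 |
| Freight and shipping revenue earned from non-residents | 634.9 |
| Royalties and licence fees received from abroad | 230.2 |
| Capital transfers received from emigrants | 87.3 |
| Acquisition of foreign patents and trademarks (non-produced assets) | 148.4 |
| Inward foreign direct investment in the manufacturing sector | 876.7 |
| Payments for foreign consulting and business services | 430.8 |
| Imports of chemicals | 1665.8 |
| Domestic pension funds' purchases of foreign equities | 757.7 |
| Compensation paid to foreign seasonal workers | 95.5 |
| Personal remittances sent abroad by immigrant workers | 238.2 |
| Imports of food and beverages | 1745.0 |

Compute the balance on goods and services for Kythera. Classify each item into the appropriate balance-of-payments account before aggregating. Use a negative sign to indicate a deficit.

-4788.6

Goods: -1745.0 - 1665.8 - 2863.2 + 1468.9 = -4805.1
Services: -430.8 + 230.2 + 634.9 - 417.8 = 16.5
Trade balance = -4805.1 + 16.5 = -4788.6
(Excluded from the trade balance — financial account: foreign purchases of equities on the domestic stock exchange 1513.8, sale of domestic government bonds to non-residents 1244.9, inward foreign direct investment in the manufacturing sector 876.7, domestic pension funds' purchases of foreign equities 757.7; secondary income: official development assistance provided to other countries 265.2, personal remittances sent abroad by immigrant workers 238.2; primary income: dividends paid to foreign shareholders of resident firms 338.7, compensation paid to foreign seasonal workers 95.5; capital account: capital transfers received from emigrants 87.3, acquisition of foreign patents and trademarks (non-produced assets) 148.4.)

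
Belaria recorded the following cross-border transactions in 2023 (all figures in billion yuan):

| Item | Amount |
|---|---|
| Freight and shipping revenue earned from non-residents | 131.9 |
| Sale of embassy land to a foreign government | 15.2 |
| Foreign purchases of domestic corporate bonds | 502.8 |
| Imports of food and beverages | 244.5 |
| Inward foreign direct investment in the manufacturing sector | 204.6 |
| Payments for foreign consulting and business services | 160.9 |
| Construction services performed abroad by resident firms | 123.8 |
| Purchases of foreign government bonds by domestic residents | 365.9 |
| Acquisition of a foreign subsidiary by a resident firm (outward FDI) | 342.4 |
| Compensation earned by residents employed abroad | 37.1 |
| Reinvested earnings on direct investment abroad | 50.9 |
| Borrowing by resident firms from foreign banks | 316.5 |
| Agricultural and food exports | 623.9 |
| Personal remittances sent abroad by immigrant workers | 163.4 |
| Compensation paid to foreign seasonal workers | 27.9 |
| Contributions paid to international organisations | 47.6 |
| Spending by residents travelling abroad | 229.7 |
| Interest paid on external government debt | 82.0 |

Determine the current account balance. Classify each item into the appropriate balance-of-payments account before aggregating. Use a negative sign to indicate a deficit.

11.6

Goods: -244.5 + 623.9 = 379.4
Services: -160.9 - 229.7 + 131.9 + 123.8 = -134.9
Primary income: -27.9 - 82.0 + 50.9 + 37.1 = -21.9
Secondary income: -163.4 - 47.6 = -211.0
Current account = 379.4 + (-134.9) + (-21.9) + (-211.0) = 11.6
(Excluded from the current account — capital account: sale of embassy land to a foreign government 15.2; financial account: foreign purchases of domestic corporate bonds 502.8, inward foreign direct investment in the manufacturing sector 204.6, purchases of foreign government bonds by domestic residents 365.9, acquisition of a foreign subsidiary by a resident firm (outward FDI) 342.4, borrowing by resident firms from foreign banks 316.5.)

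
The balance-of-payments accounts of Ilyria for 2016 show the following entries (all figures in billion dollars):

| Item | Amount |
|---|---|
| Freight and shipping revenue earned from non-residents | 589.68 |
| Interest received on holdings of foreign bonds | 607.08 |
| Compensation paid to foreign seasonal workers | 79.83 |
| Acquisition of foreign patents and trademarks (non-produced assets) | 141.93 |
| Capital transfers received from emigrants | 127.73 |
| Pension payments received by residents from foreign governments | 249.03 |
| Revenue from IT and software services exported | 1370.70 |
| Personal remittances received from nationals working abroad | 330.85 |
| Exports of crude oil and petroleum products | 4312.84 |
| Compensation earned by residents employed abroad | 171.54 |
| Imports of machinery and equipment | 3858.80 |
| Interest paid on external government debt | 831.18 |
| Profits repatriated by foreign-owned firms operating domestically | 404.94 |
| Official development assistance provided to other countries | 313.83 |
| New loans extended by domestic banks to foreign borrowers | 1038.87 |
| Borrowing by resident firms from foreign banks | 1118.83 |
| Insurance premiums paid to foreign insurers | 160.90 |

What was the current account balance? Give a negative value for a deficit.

1982.24

Goods: -3858.80 + 4312.84 = 454.04
Services: -160.90 + 1370.70 + 589.68 = 1799.48
Primary income: -404.94 + 607.08 - 79.83 + 171.54 - 831.18 = -537.33
Secondary income: 330.85 + 249.03 - 313.83 = 266.05
Current account = 454.04 + 1799.48 + (-537.33) + 266.05 = 1982.24
(Excluded from the current account — capital account: acquisition of foreign patents and trademarks (non-produced assets) 141.93, capital transfers received from emigrants 127.73; financial account: new loans extended by domestic banks to foreign borrowers 1038.87, borrowing by resident firms from foreign banks 1118.83.)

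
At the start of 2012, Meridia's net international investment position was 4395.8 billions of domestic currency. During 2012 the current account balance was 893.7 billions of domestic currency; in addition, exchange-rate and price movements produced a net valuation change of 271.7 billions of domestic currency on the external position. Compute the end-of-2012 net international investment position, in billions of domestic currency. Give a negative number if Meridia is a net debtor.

Change in NIIP = current account + net valuation change = 893.7 + 271.7 = 1165.4
End-of-year NIIP = 4395.8 + 1165.4 = 5561.2

5561.2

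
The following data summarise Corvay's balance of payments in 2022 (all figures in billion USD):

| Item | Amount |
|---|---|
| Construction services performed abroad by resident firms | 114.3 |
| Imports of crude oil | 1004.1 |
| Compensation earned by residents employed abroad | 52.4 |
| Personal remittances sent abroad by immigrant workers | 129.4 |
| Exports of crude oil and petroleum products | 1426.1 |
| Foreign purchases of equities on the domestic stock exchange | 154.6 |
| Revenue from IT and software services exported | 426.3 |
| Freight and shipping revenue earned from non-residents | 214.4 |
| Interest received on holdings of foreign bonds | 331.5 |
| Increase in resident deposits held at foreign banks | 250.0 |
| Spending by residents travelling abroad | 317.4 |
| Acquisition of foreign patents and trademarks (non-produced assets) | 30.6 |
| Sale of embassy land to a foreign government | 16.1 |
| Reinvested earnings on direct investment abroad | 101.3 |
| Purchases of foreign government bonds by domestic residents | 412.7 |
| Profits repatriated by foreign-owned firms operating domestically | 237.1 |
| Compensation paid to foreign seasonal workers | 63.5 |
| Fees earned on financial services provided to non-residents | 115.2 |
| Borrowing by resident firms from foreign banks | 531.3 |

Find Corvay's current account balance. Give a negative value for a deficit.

1030.0

Goods: 1426.1 - 1004.1 = 422.0
Services: 115.2 - 317.4 + 114.3 + 214.4 + 426.3 = 552.8
Primary income: -63.5 + 52.4 + 331.5 - 237.1 + 101.3 = 184.6
Secondary income: -129.4
Current account = 422.0 + 552.8 + 184.6 + (-129.4) = 1030.0
(Excluded from the current account — financial account: foreign purchases of equities on the domestic stock exchange 154.6, increase in resident deposits held at foreign banks 250.0, purchases of foreign government bonds by domestic residents 412.7, borrowing by resident firms from foreign banks 531.3; capital account: acquisition of foreign patents and trademarks (non-produced assets) 30.6, sale of embassy land to a foreign government 16.1.)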